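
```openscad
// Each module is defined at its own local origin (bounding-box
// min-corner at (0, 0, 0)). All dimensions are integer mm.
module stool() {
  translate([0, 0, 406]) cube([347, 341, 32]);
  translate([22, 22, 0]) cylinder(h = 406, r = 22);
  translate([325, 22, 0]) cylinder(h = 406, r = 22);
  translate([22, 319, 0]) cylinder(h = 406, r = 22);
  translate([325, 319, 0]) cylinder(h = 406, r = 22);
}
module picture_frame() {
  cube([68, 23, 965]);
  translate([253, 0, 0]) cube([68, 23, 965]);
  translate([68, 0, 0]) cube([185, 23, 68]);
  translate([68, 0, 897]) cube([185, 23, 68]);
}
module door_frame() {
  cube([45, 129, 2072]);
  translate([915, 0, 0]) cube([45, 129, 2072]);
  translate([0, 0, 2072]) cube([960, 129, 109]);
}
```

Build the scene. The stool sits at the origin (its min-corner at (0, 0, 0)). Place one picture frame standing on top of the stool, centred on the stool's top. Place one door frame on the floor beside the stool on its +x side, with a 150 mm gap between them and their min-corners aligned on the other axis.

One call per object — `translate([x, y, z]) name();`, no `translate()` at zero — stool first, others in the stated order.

stool();
translate([13, 159, 438]) picture_frame();
translate([497, 0, 0]) door_frame();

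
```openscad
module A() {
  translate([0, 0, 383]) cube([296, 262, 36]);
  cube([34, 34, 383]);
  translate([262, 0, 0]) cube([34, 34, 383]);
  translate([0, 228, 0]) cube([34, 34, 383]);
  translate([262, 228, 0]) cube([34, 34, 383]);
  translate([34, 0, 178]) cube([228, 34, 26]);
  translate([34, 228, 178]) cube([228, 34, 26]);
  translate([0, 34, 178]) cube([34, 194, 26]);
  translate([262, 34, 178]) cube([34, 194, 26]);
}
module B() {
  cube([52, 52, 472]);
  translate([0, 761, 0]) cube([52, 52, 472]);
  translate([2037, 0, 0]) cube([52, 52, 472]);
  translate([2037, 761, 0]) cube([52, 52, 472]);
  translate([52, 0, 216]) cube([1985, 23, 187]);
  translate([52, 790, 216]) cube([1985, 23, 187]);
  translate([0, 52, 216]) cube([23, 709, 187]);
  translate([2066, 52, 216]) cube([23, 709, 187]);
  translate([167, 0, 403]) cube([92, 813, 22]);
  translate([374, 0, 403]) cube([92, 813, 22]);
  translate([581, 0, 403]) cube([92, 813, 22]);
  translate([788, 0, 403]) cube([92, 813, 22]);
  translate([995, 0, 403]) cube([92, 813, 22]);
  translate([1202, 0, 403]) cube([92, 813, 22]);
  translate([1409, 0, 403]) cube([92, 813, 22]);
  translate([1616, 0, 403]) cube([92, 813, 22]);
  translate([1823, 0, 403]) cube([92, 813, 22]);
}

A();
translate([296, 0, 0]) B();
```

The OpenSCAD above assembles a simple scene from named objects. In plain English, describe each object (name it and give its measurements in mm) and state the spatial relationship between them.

A is a simple wooden stool: a rectangular seat 296 mm (x) by 262 mm (y), 36 mm thick, top face at z = 419 mm, on four square legs, each 34×34 mm in cross-section. The legs rest on z = 0, each flush with a corner of the seat. Four stretchers, 34 mm wide and 26 mm tall, connect adjacent legs with their undersides at z = 178 mm, each running between the inner faces of the legs it joins and aligned with the legs' outer faces on the other axis.

B is a bed frame 2089 mm long (x) by 813 mm wide (y). Four 52×52 mm corner posts, 472 mm tall, at the corners of the footprint. Four rails of 23 mm thickness and 187 mm height run between adjacent posts with their undersides at z = 216 mm, their outer faces flush with the outside of the frame (the two x-running rails run between the posts' inner faces; the two y-running rails run between the posts' inner faces). 9 slats, each 92 mm wide (x) and 22 mm thick, lie across the top of the two x-running rails, running the full 813 mm width of the frame in y; the slats are evenly spaced along x between the inner faces of the end posts with equal gaps (rounded down to the nearest mm) at the −x end and between each pair — any rounding remainder accumulates at the +x end.

The bed frame is against the stool's +x side, with their −y faces flush.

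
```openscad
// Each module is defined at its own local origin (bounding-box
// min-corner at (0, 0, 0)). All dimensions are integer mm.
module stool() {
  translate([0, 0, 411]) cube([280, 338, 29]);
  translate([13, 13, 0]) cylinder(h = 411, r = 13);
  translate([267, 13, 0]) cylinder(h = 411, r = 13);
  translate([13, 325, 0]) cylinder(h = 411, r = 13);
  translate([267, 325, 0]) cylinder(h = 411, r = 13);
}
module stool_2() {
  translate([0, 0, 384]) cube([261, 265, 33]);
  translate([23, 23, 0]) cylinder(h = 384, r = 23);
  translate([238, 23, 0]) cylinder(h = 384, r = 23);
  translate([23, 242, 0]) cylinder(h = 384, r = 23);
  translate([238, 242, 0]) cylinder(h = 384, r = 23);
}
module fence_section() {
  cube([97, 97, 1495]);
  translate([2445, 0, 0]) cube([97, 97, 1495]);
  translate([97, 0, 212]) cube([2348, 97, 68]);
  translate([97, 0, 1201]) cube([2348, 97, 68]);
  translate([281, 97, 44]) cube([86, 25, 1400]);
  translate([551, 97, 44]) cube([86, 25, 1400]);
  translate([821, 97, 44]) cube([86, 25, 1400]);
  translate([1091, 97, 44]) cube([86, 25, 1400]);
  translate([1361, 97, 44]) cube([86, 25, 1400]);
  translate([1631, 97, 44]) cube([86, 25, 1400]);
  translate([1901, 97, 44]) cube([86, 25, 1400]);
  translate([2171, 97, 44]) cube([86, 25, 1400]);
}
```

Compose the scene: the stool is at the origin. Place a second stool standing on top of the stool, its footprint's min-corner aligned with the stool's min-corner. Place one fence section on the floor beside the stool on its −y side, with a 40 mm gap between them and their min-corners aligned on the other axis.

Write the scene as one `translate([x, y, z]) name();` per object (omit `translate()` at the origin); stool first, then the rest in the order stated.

stool();
translate([0, 0, 440]) stool_2();
translate([0, -162, 0]) fence_section();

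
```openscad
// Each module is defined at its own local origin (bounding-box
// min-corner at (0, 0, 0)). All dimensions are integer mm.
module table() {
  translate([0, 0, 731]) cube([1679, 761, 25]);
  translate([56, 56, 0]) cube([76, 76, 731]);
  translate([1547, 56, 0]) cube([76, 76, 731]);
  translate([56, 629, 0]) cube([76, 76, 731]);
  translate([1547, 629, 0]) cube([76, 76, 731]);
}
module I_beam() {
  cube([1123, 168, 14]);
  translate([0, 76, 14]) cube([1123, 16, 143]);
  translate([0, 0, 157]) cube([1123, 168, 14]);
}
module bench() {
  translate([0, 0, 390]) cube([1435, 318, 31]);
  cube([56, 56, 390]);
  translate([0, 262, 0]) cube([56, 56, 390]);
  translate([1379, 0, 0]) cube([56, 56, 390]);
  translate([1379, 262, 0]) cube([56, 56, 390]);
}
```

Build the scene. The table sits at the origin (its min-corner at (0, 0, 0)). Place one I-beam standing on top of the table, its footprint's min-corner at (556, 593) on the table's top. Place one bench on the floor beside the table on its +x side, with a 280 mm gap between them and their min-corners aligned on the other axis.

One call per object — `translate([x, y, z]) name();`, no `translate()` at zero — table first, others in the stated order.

table();
translate([556, 593, 756]) I_beam();
translate([1959, 0, 0]) bench();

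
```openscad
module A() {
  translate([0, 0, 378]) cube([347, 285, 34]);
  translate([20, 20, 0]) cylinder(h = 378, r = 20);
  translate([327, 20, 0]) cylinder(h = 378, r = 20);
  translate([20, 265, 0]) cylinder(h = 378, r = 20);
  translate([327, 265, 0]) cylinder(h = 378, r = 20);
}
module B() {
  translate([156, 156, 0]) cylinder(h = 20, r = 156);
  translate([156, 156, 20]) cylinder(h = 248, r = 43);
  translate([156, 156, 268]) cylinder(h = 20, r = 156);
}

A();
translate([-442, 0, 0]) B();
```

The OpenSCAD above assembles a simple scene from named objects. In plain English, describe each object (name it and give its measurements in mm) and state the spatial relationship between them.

A is a four-legged stool. The seat is a 347×285×34 mm slab whose top surface is at z = 412 mm; four round legs, each 40 mm in diameter, run from the floor (z = 0) to the underside of the seat, each leg's axis is inset half a diameter from the nearest pair of seat edges (so the leg's bounding box is flush with the corner).

B is a spool: two coaxial disc flanges of radius 156 mm and thickness 20 mm, joined by a core cylinder of radius 43 mm and height 248 mm. The lower flange rests on z = 0 and the three cylinders share a vertical axis.

The spool is on the floor beside the stool on its −x side.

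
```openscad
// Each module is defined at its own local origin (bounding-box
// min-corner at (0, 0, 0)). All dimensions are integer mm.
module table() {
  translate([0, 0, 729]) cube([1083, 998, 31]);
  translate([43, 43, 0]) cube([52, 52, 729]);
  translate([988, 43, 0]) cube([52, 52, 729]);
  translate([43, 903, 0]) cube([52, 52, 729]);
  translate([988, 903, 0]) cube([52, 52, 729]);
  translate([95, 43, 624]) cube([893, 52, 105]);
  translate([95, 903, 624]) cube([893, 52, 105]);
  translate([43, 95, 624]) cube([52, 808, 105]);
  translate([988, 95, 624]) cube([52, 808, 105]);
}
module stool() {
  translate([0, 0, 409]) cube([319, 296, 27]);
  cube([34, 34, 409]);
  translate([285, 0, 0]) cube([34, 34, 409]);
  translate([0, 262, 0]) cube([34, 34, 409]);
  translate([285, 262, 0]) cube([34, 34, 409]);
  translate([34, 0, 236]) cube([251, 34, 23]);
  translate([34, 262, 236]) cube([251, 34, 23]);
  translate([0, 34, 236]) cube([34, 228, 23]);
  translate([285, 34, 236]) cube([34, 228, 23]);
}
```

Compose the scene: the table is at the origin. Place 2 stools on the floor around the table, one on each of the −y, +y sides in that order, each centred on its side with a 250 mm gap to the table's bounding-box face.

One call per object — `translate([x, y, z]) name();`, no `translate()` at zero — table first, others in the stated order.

table();
translate([382, -546, 0]) stool();
translate([382, 1248, 0]) stool();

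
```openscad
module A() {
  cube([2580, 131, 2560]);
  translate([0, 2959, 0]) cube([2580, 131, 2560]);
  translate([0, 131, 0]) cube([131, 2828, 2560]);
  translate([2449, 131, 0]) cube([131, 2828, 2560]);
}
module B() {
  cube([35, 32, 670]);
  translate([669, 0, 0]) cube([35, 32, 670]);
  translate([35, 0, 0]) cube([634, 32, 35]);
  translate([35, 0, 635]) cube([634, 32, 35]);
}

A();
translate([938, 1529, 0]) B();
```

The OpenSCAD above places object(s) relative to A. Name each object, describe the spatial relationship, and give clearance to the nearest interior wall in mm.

A is a house frame. B is a picture frame. The picture frame sits inside the house frame, centred. The clearance to the nearest interior wall is 807 mm.

Clearances: x = 807, y = 1398; minimum 807 mm.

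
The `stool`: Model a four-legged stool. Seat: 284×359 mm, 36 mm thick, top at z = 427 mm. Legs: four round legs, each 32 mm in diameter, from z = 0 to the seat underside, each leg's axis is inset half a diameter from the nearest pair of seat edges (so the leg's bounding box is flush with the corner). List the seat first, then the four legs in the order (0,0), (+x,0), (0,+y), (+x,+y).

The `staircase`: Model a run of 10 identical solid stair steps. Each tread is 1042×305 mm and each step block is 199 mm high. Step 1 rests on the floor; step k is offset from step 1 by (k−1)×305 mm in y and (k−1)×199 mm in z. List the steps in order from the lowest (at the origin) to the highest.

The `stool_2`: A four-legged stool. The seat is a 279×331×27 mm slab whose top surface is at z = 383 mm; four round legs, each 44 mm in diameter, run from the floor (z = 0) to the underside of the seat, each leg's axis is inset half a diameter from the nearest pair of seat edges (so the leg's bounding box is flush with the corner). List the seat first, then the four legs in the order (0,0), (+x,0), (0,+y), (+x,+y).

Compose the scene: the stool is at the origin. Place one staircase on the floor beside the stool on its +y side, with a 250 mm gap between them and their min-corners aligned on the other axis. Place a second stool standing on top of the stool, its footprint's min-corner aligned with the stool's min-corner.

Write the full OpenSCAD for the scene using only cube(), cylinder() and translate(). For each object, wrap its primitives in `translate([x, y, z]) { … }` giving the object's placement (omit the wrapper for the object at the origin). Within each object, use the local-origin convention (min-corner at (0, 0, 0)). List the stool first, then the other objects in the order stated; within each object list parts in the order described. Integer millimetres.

translate([0, 0, 391]) cube([284, 359, 36]);
translate([16, 16, 0]) cylinder(h = 391, r = 16);
translate([268, 16, 0]) cylinder(h = 391, r = 16);
translate([16, 343, 0]) cylinder(h = 391, r = 16);
translate([268, 343, 0]) cylinder(h = 391, r = 16);
translate([0, 609, 0]) {
  cube([1042, 305, 199]);
  translate([0, 305, 199]) cube([1042, 305, 199]);
  translate([0, 610, 398]) cube([1042, 305, 199]);
  translate([0, 915, 597]) cube([1042, 305, 199]);
  translate([0, 1220, 796]) cube([1042, 305, 199]);
  translate([0, 1525, 995]) cube([1042, 305, 199]);
  translate([0, 1830, 1194]) cube([1042, 305, 199]);
  translate([0, 2135, 1393]) cube([1042, 305, 199]);
  translate([0, 2440, 1592]) cube([1042, 305, 199]);
  translate([0, 2745, 1791]) cube([1042, 305, 199]);
}
translate([0, 0, 427]) {
  translate([0, 0, 356]) cube([279, 331, 27]);
  translate([22, 22, 0]) cylinder(h = 356, r = 22);
  translate([257, 22, 0]) cylinder(h = 356, r = 22);
  translate([22, 309, 0]) cylinder(h = 356, r = 22);
  translate([257, 309, 0]) cylinder(h = 356, r = 22);
}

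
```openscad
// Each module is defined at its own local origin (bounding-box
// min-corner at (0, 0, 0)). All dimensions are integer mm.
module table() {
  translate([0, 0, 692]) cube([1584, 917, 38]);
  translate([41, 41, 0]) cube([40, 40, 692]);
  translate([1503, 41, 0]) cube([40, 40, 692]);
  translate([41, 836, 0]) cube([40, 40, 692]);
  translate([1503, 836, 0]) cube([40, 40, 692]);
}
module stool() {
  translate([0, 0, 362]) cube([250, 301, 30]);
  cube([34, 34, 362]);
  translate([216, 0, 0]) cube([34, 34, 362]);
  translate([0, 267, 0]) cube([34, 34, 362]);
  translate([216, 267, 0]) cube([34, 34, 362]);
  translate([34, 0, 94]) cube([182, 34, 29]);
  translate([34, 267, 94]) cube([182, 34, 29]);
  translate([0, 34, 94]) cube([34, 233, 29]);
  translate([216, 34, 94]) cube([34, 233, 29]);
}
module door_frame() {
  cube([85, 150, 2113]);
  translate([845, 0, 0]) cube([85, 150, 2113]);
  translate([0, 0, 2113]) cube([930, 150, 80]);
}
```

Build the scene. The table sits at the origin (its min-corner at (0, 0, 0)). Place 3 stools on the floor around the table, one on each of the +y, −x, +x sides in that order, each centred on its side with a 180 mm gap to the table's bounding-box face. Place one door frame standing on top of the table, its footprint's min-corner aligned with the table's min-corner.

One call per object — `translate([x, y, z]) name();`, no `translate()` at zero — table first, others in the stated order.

table();
translate([667, 1097, 0]) stool();
translate([-430, 308, 0]) stool();
translate([1764, 308, 0]) stool();
translate([0, 0, 730]) door_frame();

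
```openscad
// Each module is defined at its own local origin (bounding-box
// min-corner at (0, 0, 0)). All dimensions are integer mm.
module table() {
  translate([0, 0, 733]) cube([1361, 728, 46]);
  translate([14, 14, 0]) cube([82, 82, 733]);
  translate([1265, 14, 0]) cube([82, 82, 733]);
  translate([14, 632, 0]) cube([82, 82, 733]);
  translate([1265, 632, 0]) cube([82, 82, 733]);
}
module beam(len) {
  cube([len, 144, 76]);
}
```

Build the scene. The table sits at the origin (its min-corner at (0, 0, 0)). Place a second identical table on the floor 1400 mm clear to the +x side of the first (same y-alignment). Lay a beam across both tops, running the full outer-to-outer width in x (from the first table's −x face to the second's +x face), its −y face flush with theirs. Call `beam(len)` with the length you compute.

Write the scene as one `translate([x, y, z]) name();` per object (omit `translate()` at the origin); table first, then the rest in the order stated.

table();
translate([2761, 0, 0]) table();
translate([0, 0, 779]) beam(4122);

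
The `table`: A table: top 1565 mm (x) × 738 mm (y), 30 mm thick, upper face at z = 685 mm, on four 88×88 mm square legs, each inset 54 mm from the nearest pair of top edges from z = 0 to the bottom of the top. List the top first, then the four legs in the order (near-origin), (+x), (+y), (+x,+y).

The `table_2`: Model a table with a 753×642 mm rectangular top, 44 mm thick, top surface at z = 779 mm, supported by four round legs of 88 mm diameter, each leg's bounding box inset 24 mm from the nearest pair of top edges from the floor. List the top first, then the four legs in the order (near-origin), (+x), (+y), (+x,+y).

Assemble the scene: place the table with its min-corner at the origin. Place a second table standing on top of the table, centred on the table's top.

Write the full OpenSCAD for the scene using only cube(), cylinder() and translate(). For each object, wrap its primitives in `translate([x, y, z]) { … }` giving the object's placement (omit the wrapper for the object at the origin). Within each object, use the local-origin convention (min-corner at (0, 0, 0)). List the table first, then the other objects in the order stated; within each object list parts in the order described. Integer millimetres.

translate([0, 0, 655]) cube([1565, 738, 30]);
translate([54, 54, 0]) cube([88, 88, 655]);
translate([1423, 54, 0]) cube([88, 88, 655]);
translate([54, 596, 0]) cube([88, 88, 655]);
translate([1423, 596, 0]) cube([88, 88, 655]);
translate([406, 48, 685]) {
  translate([0, 0, 735]) cube([753, 642, 44]);
  translate([68, 68, 0]) cylinder(h = 735, r = 44);
  translate([685, 68, 0]) cylinder(h = 735, r = 44);
  translate([68, 574, 0]) cylinder(h = 735, r = 44);
  translate([685, 574, 0]) cylinder(h = 735, r = 44);
}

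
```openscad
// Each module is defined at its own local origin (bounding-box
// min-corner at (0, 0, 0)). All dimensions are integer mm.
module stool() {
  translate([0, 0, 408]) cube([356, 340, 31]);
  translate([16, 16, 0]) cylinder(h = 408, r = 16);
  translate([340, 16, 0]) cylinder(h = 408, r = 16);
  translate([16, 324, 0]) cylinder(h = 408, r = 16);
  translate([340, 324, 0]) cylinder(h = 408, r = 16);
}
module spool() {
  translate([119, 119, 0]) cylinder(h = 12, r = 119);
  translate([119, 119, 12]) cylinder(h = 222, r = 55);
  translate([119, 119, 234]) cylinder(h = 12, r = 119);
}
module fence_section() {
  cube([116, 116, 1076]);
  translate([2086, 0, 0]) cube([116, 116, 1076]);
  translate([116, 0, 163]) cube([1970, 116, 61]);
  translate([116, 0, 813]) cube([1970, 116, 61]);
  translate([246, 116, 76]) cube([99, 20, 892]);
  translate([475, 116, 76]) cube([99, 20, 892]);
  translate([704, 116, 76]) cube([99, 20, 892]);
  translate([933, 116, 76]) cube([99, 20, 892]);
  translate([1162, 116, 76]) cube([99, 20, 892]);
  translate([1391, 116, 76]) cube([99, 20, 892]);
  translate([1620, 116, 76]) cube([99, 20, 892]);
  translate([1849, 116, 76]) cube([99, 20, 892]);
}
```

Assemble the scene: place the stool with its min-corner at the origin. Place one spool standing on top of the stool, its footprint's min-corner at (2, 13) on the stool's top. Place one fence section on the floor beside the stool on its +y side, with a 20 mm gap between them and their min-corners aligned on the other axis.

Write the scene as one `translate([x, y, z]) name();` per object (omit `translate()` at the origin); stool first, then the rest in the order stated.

stool();
translate([2, 13, 439]) spool();
translate([0, 360, 0]) fence_section();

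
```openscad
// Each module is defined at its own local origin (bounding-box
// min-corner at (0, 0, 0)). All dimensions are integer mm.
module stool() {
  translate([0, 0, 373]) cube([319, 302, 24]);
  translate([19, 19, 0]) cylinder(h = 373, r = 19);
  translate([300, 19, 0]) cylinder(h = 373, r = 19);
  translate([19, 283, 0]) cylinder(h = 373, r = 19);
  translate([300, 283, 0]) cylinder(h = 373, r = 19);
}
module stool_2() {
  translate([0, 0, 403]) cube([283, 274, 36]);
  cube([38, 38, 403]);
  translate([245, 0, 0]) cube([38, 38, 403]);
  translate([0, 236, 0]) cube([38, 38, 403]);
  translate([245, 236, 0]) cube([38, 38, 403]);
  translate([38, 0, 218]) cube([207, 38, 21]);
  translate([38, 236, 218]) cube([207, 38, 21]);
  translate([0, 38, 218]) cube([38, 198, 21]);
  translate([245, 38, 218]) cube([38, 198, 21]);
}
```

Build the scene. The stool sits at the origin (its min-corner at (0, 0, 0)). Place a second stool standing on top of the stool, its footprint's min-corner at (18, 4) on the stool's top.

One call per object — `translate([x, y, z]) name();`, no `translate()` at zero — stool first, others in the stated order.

stool();
translate([18, 4, 397]) stool_2();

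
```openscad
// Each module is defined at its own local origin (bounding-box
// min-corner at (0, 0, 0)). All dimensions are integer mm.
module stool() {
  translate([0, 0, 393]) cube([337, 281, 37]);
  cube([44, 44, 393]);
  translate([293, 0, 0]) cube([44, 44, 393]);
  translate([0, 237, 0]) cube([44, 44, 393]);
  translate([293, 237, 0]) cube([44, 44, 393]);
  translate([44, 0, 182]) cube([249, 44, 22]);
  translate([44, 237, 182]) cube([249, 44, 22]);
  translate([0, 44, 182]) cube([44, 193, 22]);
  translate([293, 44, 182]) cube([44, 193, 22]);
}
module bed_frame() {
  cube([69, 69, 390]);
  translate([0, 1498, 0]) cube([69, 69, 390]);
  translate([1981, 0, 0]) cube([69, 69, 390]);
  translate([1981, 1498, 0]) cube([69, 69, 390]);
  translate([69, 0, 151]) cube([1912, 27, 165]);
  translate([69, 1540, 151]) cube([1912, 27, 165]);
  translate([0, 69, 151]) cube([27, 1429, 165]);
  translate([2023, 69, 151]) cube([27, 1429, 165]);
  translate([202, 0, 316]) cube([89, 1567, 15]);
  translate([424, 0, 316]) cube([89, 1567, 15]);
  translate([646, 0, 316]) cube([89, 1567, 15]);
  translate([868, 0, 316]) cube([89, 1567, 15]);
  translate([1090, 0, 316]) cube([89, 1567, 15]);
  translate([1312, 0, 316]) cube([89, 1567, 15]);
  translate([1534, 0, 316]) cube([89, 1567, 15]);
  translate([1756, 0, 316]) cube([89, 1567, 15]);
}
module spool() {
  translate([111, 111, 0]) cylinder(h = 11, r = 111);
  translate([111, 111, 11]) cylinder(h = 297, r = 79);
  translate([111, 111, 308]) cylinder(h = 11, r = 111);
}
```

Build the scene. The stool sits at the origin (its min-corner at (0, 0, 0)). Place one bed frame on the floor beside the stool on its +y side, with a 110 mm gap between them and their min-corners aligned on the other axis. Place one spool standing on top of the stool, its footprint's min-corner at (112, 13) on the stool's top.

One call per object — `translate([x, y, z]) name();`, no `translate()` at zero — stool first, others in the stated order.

stool();
translate([0, 391, 0]) bed_frame();
translate([112, 13, 430]) spool();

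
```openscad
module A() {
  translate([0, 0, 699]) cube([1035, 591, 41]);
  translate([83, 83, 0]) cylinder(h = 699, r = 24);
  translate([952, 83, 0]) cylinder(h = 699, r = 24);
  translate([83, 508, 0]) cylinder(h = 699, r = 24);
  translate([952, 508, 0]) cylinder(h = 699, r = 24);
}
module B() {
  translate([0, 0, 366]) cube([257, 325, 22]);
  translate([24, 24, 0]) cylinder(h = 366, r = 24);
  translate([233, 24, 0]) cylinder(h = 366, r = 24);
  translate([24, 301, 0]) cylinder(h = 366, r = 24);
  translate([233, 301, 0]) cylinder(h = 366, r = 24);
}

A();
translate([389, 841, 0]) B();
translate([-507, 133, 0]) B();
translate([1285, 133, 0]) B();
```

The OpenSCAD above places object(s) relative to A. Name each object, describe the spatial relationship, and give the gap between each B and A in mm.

A is a table. B is a stool. Three stools sit around the table at the +y, −x, +x sides. The gap between each stool and the table is 250 mm.

Each stool's nearest face is 250 mm from the table's bounding box.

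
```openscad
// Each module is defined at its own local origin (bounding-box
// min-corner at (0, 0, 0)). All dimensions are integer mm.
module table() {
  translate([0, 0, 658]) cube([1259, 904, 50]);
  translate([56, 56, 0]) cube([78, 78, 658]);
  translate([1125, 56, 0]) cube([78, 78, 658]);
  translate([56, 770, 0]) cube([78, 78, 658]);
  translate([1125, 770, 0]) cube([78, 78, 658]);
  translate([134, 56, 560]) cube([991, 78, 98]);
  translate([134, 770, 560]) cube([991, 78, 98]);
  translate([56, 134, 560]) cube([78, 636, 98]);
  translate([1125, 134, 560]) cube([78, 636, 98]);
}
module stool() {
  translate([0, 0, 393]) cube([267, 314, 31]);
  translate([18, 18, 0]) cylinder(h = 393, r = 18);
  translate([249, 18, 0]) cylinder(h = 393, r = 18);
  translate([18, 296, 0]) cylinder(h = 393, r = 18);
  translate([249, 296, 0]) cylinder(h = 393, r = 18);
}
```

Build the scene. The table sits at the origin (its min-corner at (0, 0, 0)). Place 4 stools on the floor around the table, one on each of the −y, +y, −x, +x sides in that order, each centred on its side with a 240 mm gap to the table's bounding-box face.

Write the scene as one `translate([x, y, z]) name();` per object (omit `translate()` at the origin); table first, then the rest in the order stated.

table();
translate([496, -554, 0]) stool();
translate([496, 1144, 0]) stool();
translate([-507, 295, 0]) stool();
translate([1499, 295, 0]) stool();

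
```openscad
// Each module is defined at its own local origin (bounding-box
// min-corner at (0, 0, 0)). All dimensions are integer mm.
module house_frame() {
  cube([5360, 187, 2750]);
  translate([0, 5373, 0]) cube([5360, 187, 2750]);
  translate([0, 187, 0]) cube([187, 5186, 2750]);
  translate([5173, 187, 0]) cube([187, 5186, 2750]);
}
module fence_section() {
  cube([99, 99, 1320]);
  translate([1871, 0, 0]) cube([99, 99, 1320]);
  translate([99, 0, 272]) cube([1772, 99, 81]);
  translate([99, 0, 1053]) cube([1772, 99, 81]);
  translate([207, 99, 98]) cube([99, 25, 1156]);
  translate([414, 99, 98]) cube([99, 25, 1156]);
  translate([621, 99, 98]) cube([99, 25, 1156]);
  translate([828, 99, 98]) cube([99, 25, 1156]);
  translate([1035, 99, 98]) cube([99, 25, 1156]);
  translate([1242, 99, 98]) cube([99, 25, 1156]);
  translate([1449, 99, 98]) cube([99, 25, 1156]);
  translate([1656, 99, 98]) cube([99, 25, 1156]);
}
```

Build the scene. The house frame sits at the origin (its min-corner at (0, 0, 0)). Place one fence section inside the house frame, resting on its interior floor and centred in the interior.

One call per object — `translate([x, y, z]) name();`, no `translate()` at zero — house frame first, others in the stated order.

house_frame();
translate([1695, 2718, 0]) fence_section();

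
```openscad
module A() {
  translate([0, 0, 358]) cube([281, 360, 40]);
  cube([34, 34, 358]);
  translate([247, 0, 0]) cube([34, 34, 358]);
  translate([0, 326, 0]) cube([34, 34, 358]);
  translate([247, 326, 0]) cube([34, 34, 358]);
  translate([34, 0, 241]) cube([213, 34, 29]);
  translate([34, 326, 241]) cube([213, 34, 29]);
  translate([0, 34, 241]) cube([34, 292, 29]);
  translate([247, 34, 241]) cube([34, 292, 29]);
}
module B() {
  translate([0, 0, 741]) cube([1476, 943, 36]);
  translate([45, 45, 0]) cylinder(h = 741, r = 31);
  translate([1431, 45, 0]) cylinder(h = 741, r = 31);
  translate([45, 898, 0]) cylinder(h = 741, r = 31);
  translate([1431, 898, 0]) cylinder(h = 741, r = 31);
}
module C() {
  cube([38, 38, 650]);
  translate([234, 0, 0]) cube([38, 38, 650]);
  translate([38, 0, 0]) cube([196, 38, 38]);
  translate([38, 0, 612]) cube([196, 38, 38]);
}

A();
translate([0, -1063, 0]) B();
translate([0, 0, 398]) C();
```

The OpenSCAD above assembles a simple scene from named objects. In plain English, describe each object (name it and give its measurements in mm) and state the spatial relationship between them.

A is a four-legged stool. The seat is a 281×360×40 mm slab whose top surface is at z = 398 mm; four square legs, each 34×34 mm in cross-section, run from the floor (z = 0) to the underside of the seat, each flush with a corner of the seat. Four stretchers, 34 mm wide and 29 mm tall, connect adjacent legs with their undersides at z = 241 mm, each running between the inner faces of the legs it joins and aligned with the legs' outer faces on the other axis.

B is a table: top 1476 mm (x) × 943 mm (y), 36 mm thick, upper face at z = 777 mm, on four round legs of 62 mm diameter, each leg's bounding box inset 14 mm from the nearest pair of top edges, running from z = 0 to the bottom of the top.

C is a picture frame with a 196×574 mm rectangular opening (x by z) and a uniform 38 mm border on every side. Frame depth is 38 mm along y. It is built from two vertical stiles running the full outside height and two horizontal rails spanning the gap between the stiles.

The table is on the floor beside the stool on its −y side. The picture frame is on top of the stool.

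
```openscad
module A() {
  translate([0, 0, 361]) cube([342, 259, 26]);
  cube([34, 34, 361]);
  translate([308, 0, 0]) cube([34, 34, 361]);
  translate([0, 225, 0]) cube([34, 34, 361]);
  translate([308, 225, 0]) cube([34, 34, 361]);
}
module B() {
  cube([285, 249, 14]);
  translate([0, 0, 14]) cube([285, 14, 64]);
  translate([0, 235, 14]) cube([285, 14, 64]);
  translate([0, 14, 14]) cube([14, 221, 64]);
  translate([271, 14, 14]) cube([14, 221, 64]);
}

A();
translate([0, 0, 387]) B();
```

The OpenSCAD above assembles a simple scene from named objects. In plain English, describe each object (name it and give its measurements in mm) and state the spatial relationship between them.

A is a simple wooden stool: a rectangular seat 342 mm (x) by 259 mm (y), 26 mm thick, top face at z = 387 mm, on four square legs, each 34×34 mm in cross-section. The legs rest on z = 0, each flush with a corner of the seat.

B is an open-topped rectangular box: outside dimensions 285×249×78 mm, with a uniform wall and base thickness of 14 mm. The base is a full 285×249 slab on the floor; four walls sit on top of the base. The front and back walls (the −y and +y sides) span the full width; the two side walls fit between them.

The open box is on top of the stool.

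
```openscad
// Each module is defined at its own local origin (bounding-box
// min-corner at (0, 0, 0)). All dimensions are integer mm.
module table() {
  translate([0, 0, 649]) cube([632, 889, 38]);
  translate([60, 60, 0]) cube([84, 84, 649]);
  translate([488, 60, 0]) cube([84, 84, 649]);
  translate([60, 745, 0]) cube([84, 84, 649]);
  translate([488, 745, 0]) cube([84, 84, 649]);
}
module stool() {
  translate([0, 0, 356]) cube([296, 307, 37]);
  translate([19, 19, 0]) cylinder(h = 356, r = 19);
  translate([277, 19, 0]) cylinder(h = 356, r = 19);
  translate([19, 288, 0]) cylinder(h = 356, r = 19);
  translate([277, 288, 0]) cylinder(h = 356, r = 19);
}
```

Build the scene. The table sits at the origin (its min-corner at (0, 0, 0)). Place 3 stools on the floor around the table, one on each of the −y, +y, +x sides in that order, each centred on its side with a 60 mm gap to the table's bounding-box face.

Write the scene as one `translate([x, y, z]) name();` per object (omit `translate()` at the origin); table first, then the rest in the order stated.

table();
translate([168, -367, 0]) stool();
translate([168, 949, 0]) stool();
translate([692, 291, 0]) stool();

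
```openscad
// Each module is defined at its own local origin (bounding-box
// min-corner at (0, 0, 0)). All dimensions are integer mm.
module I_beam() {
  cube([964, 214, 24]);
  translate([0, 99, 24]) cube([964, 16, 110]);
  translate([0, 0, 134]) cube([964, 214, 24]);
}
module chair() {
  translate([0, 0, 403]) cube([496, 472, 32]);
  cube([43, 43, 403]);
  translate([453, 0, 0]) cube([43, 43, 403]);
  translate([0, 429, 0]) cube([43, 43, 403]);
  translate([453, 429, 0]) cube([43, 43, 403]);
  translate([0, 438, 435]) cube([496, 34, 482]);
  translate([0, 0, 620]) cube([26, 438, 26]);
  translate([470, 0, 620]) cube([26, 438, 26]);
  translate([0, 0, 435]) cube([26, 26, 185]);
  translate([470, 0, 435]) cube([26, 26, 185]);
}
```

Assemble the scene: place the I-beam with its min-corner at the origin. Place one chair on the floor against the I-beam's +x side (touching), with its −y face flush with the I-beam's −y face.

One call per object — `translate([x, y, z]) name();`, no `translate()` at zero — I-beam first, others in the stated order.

I_beam();
translate([964, 0, 0]) chair();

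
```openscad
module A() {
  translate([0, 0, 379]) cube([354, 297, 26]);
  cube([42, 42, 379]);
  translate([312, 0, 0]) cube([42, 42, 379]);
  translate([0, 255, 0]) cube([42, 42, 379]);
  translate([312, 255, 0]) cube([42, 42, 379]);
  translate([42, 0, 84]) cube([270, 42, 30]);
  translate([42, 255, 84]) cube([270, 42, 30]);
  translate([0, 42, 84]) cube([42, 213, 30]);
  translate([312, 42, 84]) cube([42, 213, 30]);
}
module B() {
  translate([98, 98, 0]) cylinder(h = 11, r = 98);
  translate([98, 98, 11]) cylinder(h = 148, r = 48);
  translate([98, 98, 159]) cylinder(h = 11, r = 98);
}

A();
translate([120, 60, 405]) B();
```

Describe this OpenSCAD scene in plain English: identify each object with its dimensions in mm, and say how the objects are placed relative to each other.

A is a four-legged stool. The seat is a 354×297×26 mm slab whose top surface is at z = 405 mm; four square legs, each 42×42 mm in cross-section, run from the floor (z = 0) to the underside of the seat, each flush with a corner of the seat. Four stretchers, 42 mm wide and 30 mm tall, connect adjacent legs with their undersides at z = 84 mm, each running between the inner faces of the legs it joins and aligned with the legs' outer faces on the other axis.

B is a spool: two coaxial disc flanges of radius 98 mm and thickness 11 mm, joined by a core cylinder of radius 48 mm and height 148 mm. The lower flange rests on z = 0 and the three cylinders share a vertical axis.

The spool is on top of the stool.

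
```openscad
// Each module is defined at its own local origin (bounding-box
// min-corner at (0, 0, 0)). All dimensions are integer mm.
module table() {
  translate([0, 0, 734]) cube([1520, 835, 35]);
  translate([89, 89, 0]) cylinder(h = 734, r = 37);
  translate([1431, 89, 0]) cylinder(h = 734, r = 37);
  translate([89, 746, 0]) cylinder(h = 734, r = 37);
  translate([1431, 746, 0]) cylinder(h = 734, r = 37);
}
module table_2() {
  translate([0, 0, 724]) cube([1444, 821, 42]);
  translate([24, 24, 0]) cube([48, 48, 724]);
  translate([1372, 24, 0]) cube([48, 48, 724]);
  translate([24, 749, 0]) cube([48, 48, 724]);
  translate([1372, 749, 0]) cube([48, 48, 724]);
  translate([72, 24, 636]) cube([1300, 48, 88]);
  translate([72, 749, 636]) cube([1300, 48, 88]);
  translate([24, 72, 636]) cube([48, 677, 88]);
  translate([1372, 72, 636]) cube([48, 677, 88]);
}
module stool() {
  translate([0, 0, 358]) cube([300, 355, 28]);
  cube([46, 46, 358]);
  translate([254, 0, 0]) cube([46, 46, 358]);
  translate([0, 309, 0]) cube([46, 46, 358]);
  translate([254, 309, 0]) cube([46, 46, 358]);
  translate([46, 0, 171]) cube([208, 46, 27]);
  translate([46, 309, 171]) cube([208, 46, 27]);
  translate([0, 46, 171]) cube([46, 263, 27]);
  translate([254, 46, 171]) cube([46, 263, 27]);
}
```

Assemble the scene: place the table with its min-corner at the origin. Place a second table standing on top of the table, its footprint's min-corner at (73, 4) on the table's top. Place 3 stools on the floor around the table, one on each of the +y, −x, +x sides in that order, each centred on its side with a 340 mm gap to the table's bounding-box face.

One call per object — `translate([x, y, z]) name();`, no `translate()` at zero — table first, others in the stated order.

table();
translate([73, 4, 769]) table_2();
translate([610, 1175, 0]) stool();
translate([-640, 240, 0]) stool();
translate([1860, 240, 0]) stool();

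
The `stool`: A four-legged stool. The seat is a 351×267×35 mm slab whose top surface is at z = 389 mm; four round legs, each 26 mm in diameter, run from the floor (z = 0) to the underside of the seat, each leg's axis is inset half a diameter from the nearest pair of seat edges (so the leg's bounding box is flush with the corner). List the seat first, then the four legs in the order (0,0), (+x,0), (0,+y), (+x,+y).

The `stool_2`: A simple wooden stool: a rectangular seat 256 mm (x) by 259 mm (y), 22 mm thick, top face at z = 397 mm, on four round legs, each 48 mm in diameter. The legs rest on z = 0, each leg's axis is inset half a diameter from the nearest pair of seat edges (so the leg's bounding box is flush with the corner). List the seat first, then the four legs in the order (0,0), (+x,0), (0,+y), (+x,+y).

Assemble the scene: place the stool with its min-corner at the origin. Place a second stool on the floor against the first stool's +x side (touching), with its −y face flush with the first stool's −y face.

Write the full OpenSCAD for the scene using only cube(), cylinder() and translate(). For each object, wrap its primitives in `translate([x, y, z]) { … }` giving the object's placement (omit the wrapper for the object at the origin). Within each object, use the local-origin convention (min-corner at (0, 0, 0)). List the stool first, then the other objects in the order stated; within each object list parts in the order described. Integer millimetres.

translate([0, 0, 354]) cube([351, 267, 35]);
translate([13, 13, 0]) cylinder(h = 354, r = 13);
translate([338, 13, 0]) cylinder(h = 354, r = 13);
translate([13, 254, 0]) cylinder(h = 354, r = 13);
translate([338, 254, 0]) cylinder(h = 354, r = 13);
translate([351, 0, 0]) {
  translate([0, 0, 375]) cube([256, 259, 22]);
  translate([24, 24, 0]) cylinder(h = 375, r = 24);
  translate([232, 24, 0]) cylinder(h = 375, r = 24);
  translate([24, 235, 0]) cylinder(h = 375, r = 24);
  translate([232, 235, 0]) cylinder(h = 375, r = 24);
}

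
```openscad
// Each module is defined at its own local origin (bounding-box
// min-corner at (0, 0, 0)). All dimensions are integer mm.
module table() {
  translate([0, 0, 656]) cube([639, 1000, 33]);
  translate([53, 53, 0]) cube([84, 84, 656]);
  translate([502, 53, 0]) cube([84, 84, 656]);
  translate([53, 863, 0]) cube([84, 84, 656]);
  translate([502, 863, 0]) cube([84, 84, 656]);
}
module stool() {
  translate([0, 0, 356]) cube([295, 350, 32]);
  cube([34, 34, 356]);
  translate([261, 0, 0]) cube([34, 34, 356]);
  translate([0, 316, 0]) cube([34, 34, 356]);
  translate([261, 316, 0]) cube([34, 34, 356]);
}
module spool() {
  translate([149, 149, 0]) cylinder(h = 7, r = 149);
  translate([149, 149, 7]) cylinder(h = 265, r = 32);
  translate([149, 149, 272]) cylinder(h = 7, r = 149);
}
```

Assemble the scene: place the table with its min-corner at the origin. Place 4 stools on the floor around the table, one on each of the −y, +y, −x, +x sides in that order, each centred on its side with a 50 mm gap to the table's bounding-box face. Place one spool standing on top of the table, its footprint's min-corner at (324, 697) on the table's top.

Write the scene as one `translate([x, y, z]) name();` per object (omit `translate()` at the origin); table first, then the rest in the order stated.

table();
translate([172, -400, 0]) stool();
translate([172, 1050, 0]) stool();
translate([-345, 325, 0]) stool();
translate([689, 325, 0]) stool();
translate([324, 697, 689]) spool();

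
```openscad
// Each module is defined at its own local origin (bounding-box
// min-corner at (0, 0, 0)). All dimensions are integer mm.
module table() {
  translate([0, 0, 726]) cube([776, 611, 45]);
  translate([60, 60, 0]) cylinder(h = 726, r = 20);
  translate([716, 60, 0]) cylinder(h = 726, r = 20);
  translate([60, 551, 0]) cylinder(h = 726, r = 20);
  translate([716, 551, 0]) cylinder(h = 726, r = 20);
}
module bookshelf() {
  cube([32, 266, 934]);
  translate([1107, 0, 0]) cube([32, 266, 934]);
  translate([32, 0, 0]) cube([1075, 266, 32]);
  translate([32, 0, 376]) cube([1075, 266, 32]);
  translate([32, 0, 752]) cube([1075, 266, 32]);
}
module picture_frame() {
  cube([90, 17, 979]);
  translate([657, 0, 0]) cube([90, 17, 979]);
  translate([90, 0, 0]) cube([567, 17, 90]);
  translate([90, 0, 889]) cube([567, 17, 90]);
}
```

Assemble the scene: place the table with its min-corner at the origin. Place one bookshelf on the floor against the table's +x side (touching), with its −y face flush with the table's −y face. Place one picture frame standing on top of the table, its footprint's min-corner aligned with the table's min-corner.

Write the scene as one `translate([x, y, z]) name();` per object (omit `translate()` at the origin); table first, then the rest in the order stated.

table();
translate([776, 0, 0]) bookshelf();
translate([0, 0, 771]) picture_frame();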